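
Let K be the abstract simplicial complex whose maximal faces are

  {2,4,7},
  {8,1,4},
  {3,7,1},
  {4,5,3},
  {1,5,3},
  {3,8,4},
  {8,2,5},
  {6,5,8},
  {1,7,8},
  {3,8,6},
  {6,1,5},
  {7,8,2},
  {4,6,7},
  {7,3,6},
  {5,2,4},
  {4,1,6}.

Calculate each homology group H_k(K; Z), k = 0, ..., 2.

We work with the vertex ordering 1 < 2 < 3 < 4 < 5 < 6 < 7 < 8. The simplices of K, each written with vertices in increasing order, are:

  0-simplices (8): [1], [2], [3], [4], [5], [6], [7], [8]
  1-simplices (24): (24 of them)
  2-simplices (16): [1,3,5], [1,3,7], [1,4,6], [1,4,8], [1,5,6], [1,7,8], [2,4,5], [2,4,7], [2,5,8], [2,7,8], [3,4,5], [3,4,8], [3,6,7], [3,6,8], [4,6,7], [5,6,8]

so the chain groups are C_0 ≅ Z^8, C_1 ≅ Z^24, C_2 ≅ Z^16.

∂_1: C_1 → C_0 sends each edge [p,q] (with p < q) to q − p. For instance
  ∂[7,8] = [8] − [7].
As a 8×24 matrix over Z this has rank 7, with invariant factors (1,1,1,1,1,1,1).

Boundary ∂_2: C_2 → C_1 sends each 2-simplex [p,q,r] to [q,r] − [p,r] + [p,q]. For instance
  ∂[2,4,5] = [4,5] − [2,5] + [2,4],
  ∂[3,6,7] = [6,7] − [3,7] + [3,6].
The 24×16 boundary matrix has rank 15 and Smith normal form diag(1,1,1,1,1,1,1,1,1,1,1,1,1,1,1).

Now H_k = ker ∂_k / im ∂_{k+1}, so:

  H_0: rank C_0 − rank ∂_1 = 8 − 7 = 1, and the invariant factors of ∂_1 are all 1, so H_0 ≅ Z.
  H_1: rank ker ∂_1 − rank ∂_2 = (24 − 7) − 15 = 2, and the invariant factors of ∂_2 are all 1, so H_1 ≅ Z^2.
  H_2: rank ker ∂_2 − rank ∂_3 = (16 − 15) − 0 = 1, and there is no ∂_3, so H_2 ≅ Z.

H_0 = Z,  H_1 = Z^2,  H_2 = Z.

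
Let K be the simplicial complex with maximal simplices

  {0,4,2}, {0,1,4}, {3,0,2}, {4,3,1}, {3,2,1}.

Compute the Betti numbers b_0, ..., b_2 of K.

K has 5 vertices, 10 edges, 5 triangles.
rank ∂_0 = 0, rank ∂_1 = 4 ⇒ b_0 = 5 − 0 − 4 = 1; all invariant factors of ∂_1 are 1 so no torsion. So H_0 ≅ Z.
rank ∂_1 = 4, rank ∂_2 = 5 ⇒ b_1 = 10 − 4 − 5 = 1; all invariant factors of ∂_2 are 1 so no torsion. So H_1 ≅ Z.
rank ∂_2 = 5, rank ∂_3 = 0 ⇒ b_2 = 5 − 5 − 0 = 0. So H_2 ≅ 0.

b_0 = 1, b_1 = 1, b_2 = 0.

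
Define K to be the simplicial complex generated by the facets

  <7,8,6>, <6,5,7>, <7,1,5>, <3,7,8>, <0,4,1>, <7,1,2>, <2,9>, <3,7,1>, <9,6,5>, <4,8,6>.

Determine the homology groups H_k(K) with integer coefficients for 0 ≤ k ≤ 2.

Take the total order 0 < 1 < 2 < 3 < 4 < 5 < 6 < 7 < 8 < 9 on the vertex set. Then K (dimension 2) consists of the simplices:

  0-simplices (10): [0], [1], [2], [3], [4], [5], [6], [7], [8], [9]
  1-simplices (20): [0,1], [0,4], [1,2], [1,3], [1,4], [1,5], [1,7], [2,7], [2,9], [3,7], [3,8], [4,6], [4,8], [5,6], [5,7], [5,9], [6,7], [6,8], [6,9], [7,8]
  2-simplices (9): [0,1,4], [1,2,7], [1,3,7], [1,5,7], [3,7,8], [4,6,8], [5,6,7], [5,6,9], [6,7,8]

giving chain groups C_0 ≅ Z^10, C_1 ≅ Z^20, C_2 ≅ Z^9.

Boundary ∂_1: C_1 → C_0 maps an edge to its endpoints' difference, ∂[p,q] = q − p.
As a 10×20 matrix over Z this has rank 9, with invariant factors (1,1,1,1,1,1,1,1,1).

Boundary ∂_2: C_2 → C_1 acts by ∂[p,q,r] = [q,r] − [p,r] + [p,q]. For instance
  ∂[5,6,9] = [6,9] − [5,9] + [5,6],
  ∂[5,6,7] = [6,7] − [5,7] + [5,6].
The 20×9 boundary matrix has rank 9 and Smith normal form diag(1,1,1,1,1,1,1,1,1).

Computing H_k = (kernel of ∂_k) / (image of ∂_{k+1}):

  H_0: rank C_0 − rank ∂_1 = 10 − 9 = 1, and the invariant factors of ∂_1 are all 1, so H_0 = Z.
  H_1: rank ker ∂_1 − rank ∂_2 = (20 − 9) − 9 = 2, and the invariant factors of ∂_2 are all 1, so H_1 = Z^2.
  H_2: rank ker ∂_2 − rank ∂_3 = (9 − 9) − 0 = 0, and there is no ∂_3, so H_2 = 0.

H_0 ≅ Z,  H_1 ≅ Z^2,  H_2 = 0.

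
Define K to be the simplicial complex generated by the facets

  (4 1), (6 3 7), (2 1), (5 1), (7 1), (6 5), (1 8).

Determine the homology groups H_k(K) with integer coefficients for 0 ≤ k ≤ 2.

H_0 ≅ Z,  H_1 ≅ Z,  H_2 = 0.

K has 8 vertices, 9 edges, 1 triangle.
rank ∂_0 = 0, rank ∂_1 = 7 ⇒ b_0 = 8 − 0 − 7 = 1; all invariant factors of ∂_1 are 1 so no torsion. So H_0 ≅ Z.
rank ∂_1 = 7, rank ∂_2 = 1 ⇒ b_1 = 9 − 7 − 1 = 1; all invariant factors of ∂_2 are 1 so no torsion. So H_1 ≅ Z.
rank ∂_2 = 1, rank ∂_3 = 0 ⇒ b_2 = 1 − 1 − 0 = 0. So H_2 ≅ 0.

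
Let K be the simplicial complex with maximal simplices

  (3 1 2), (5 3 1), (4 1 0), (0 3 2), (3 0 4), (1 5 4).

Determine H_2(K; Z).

H_2 = 0.

We work with the vertex ordering 0 < 1 < 2 < 3 < 4 < 5. The simplices of K, each written with vertices in increasing order, are:

  0-simplices (6): [0], [1], [2], [3], [4], [5]
  1-simplices (12): [0,1], [0,2], [0,3], [0,4], [1,2], [1,3], [1,4], [1,5], [2,3], [3,4], [3,5], [4,5]
  2-simplices (6): [0,1,4], [0,2,3], [0,3,4], [1,2,3], [1,3,5], [1,4,5]

so the chain groups are C_0 ≅ Z^6, C_1 ≅ Z^12, C_2 ≅ Z^6.

The boundary map ∂_1: C_1 → C_0 is given by ∂[p,q] = [q] − [p]. For instance
  ∂[0,4] = [4] − [0].
As a 6×12 matrix over Z this has rank 5, with invariant factors (1,1,1,1,1).

The boundary map ∂_2: C_2 → C_1 sends each 2-simplex [p,q,r] to [q,r] − [p,r] + [p,q]. For instance
  ∂[0,3,4] = [3,4] − [0,4] + [0,3],
  ∂[1,4,5] = [4,5] − [1,5] + [1,4].
The 12×6 boundary matrix has rank 6 and Smith normal form diag(1,1,1,1,1,1).

Computing H_k = (kernel of ∂_k) / (image of ∂_{k+1}):

  H_2: rank ker ∂_2 − rank ∂_3 = (6 − 6) − 0 = 0, and there is no ∂_3, so H_2 = 0.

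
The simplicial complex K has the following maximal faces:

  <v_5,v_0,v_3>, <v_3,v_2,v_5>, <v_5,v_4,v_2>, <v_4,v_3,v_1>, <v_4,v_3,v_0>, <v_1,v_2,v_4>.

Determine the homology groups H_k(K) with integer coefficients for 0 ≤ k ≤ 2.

K has 6 vertices, 12 edges, 6 triangles.
rank ∂_0 = 0, rank ∂_1 = 5 ⇒ b_0 = 6 − 0 − 5 = 1; all invariant factors of ∂_1 are 1 so no torsion. So H_0 = Z.
rank ∂_1 = 5, rank ∂_2 = 6 ⇒ b_1 = 12 − 5 − 6 = 1; all invariant factors of ∂_2 are 1 so no torsion. So H_1 = Z.
rank ∂_2 = 6, rank ∂_3 = 0 ⇒ b_2 = 6 − 6 − 0 = 0. So H_2 = 0.

H_0 = Z,  H_1 = Z,  H_2 = 0.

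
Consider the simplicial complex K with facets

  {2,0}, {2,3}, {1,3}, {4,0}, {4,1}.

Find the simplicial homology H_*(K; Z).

H_0 = Z,  H_1 = Z.

We work with the vertex ordering 0 < 1 < 2 < 3 < 4. The simplices of K, each written with vertices in increasing order, are:

  0-simplices (5): [0], [1], [2], [3], [4]
  1-simplices (5): [0,2], [0,4], [1,3], [1,4], [2,3]

so the chain groups are C_0 ≅ Z^5, C_1 ≅ Z^5.

Boundary ∂_1: C_1 → C_0 is given by ∂[p,q] = [q] − [p]. For instance
  ∂[1,3] = [3] − [1].
The resulting 5×5 matrix has rank 4, and its Smith normal form has invariant factors (1,1,1,1).

Computing H_k = (kernel of ∂_k) / (image of ∂_{k+1}):

  H_0: rank C_0 − rank ∂_1 = 5 − 4 = 1, and the invariant factors of ∂_1 are all 1, so H_0 = Z.
  H_1: rank ker ∂_1 − rank ∂_2 = (5 − 4) − 0 = 1, and there is no ∂_2, so H_1 = Z.

As a check, the Euler characteristic is 5 − 5 = 0, which agrees with 1 − 1 = 0.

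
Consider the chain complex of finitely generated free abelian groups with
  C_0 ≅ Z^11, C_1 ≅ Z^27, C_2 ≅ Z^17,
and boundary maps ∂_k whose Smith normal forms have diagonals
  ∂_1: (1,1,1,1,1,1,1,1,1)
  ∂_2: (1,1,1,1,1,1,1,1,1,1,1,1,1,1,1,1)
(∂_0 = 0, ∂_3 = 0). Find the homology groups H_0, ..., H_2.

H_0 ≅ Z^2,  H_1 ≅ Z^2,  H_2 ≅ Z.

H_0: b_0 = 11 − 0 − 9 = 2; torsion from ∂_1 factors > 1: none. So H_0 ≅ Z^2.
H_1: b_1 = 27 − 9 − 16 = 2; torsion from ∂_2 factors > 1: none. So H_1 ≅ Z^2.
H_2: b_2 = 17 − 16 − 0 = 1; torsion from ∂_3 factors > 1: none. So H_2 ≅ Z.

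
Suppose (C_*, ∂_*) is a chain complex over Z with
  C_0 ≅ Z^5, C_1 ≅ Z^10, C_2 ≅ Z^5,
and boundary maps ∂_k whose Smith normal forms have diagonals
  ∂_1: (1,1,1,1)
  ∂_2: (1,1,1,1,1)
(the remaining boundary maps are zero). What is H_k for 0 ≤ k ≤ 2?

H_0: b_0 = 5 − 0 − 4 = 1; torsion from ∂_1 factors > 1: none. So H_0 ≅ Z.
H_1: b_1 = 10 − 4 − 5 = 1; torsion from ∂_2 factors > 1: none. So H_1 ≅ Z.
H_2: b_2 = 5 − 5 − 0 = 0; torsion from ∂_3 factors > 1: none. So H_2 ≅ 0.

H_0 ≅ Z,  H_1 ≅ Z,  H_2 = 0.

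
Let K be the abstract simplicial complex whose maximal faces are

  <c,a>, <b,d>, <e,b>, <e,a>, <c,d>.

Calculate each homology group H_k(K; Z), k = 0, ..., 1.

K has 5 vertices, 5 edges.
rank ∂_0 = 0, rank ∂_1 = 4 ⇒ b_0 = 5 − 0 − 4 = 1; all invariant factors of ∂_1 are 1 so no torsion. So H_0 ≅ Z.
rank ∂_1 = 4, rank ∂_2 = 0 ⇒ b_1 = 5 − 4 − 0 = 1. So H_1 ≅ Z.

H_0 ≅ Z,  H_1 ≅ Z.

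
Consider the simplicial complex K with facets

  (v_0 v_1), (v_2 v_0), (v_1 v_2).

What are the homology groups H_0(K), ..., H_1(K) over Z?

H_0 = Z,  H_1 = Z.

K has 3 vertices, 3 edges.
rank ∂_0 = 0, rank ∂_1 = 2 ⇒ b_0 = 3 − 0 − 2 = 1; all invariant factors of ∂_1 are 1 so no torsion. So H_0 = Z.
rank ∂_1 = 2, rank ∂_2 = 0 ⇒ b_1 = 3 − 2 − 0 = 1. So H_1 = Z.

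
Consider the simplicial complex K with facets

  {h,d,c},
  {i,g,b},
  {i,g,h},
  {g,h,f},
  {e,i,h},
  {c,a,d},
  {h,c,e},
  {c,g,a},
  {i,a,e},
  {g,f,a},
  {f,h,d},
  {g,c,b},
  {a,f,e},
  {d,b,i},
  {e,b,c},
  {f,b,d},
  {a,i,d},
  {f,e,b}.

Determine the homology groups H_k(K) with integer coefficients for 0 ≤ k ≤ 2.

Fix the vertex order a < b < c < d < e < f < g < h < i and write every simplex with vertices in increasing order. Then dim K = 2 and the simplices of K are:

  0-simplices (9): a, b, c, d, e, f, g, h, i
  1-simplices (27): ac, ad, ae, af, ag, ai, bc, bd, be, bf, bg, bi, cd, ce, cg, ch, df, dh, di, ef, eh, ei, fg, fh, gh, gi, hi
  2-simplices (18): acd, acg, adi, aef, aei, afg, bce, bcg, bdf, bdi, bef, bgi, cdh, ceh, dfh, ehi, fgh, ghi

so the chain groups are C_0 ≅ Z^9, C_1 ≅ Z^27, C_2 ≅ Z^18.

The boundary map ∂_1: C_1 → C_0 sends each edge [p,q] (with p < q) to q − p. For instance
  ∂dh = h − d.
The 9×27 boundary matrix has rank 8 and Smith normal form diag(1,1,1,1,1,1,1,1).

The boundary map ∂_2: C_2 → C_1 acts by ∂[p,q,r] = [q,r] − [p,r] + [p,q]. For instance
  ∂ghi = hi − gi + gh,
  ∂aei = ei − ai + ae.
The resulting 27×18 matrix has rank 17, and its Smith normal form has invariant factors (1,1,1,1,1,1,1,1,1,1,1,1,1,1,1,1,1).

Computing H_k = (kernel of ∂_k) / (image of ∂_{k+1}):

  H_0: rank C_0 − rank ∂_1 = 9 − 8 = 1, and the invariant factors of ∂_1 are all 1, so H_0 ≅ Z.
  H_1: rank ker ∂_1 − rank ∂_2 = (27 − 8) − 17 = 2, and the invariant factors of ∂_2 are all 1, so H_1 ≅ Z^2.
  H_2: rank ker ∂_2 − rank ∂_3 = (18 − 17) − 0 = 1, and there is no ∂_3, so H_2 ≅ Z.

H_0 = Z,  H_1 = Z^2,  H_2 = Z.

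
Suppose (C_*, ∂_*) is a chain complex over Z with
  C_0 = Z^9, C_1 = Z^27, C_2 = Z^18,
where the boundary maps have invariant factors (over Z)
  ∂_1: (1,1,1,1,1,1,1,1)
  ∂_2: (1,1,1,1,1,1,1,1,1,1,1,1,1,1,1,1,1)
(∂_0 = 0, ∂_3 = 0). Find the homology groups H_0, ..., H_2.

H_0: b_0 = 9 − 0 − 8 = 1; torsion from ∂_1 factors > 1: none. So H_0 ≅ Z.
H_1: b_1 = 27 − 8 − 17 = 2; torsion from ∂_2 factors > 1: none. So H_1 ≅ Z^2.
H_2: b_2 = 18 − 17 − 0 = 1; torsion from ∂_3 factors > 1: none. So H_2 ≅ Z.

H_0 ≅ Z,  H_1 ≅ Z^2,  H_2 ≅ Z.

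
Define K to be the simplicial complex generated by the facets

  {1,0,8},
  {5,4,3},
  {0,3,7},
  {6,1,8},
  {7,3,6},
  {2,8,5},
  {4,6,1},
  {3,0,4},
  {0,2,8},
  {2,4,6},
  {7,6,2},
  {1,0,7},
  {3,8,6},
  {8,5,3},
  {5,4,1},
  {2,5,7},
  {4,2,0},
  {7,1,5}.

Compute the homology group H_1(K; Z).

H_1 = Z^2.

Fix the vertex order 0 < 1 < 2 < 3 < 4 < 5 < 6 < 7 < 8 and write every simplex with vertices in increasing order. Then dim K = 2 and the simplices of K are:

  0-simplices (9): [0], [1], [2], [3], [4], [5], [6], [7], [8]
  1-simplices (27): (27 of them)
  2-simplices (18): [0,1,7], [0,1,8], [0,2,4], [0,2,8], [0,3,4], [0,3,7], [1,4,5], [1,4,6], [1,5,7], [1,6,8], [2,4,6], [2,5,7], [2,5,8], [2,6,7], [3,4,5], [3,5,8], [3,6,7], [3,6,8]

Hence C_0 ≅ Z^9, C_1 ≅ Z^27, C_2 ≅ Z^18.

Boundary ∂_1: C_1 → C_0 maps an edge to its endpoints' difference, ∂[p,q] = q − p. For instance
  ∂[1,8] = [8] − [1].
The resulting 9×27 matrix has rank 8, and its Smith normal form has invariant factors (1,1,1,1,1,1,1,1).

∂_2: C_2 → C_1 sends each 2-simplex [p,q,r] to [q,r] − [p,r] + [p,q]. For instance
  ∂[3,6,7] = [6,7] − [3,7] + [3,6],
  ∂[0,3,7] = [3,7] − [0,7] + [0,3].
As a 27×18 matrix over Z this has rank 17, with invariant factors (1,1,1,1,1,1,1,1,1,1,1,1,1,1,1,1,1).

Now H_k = ker ∂_k / im ∂_{k+1}, so:

  H_1: rank ker ∂_1 − rank ∂_2 = (27 − 8) − 17 = 2, and the invariant factors of ∂_2 are all 1, so H_1 ≅ Z^2.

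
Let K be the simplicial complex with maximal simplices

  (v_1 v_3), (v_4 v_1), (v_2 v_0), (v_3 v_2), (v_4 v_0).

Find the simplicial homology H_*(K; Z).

H_0 ≅ Z,  H_1 ≅ Z.

We work with the vertex ordering v_0 < v_1 < v_2 < v_3 < v_4. The simplices of K, each written with vertices in increasing order, are:

  0-simplices (5): [v_0], [v_1], [v_2], [v_3], [v_4]
  1-simplices (5): [v_0,v_2], [v_0,v_4], [v_1,v_3], [v_1,v_4], [v_2,v_3]

Hence C_0 ≅ Z^5, C_1 ≅ Z^5.

The boundary map ∂_1: C_1 → C_0 maps an edge to its endpoints' difference, ∂[p,q] = q − p. For instance
  ∂[v_0,v_4] = [v_4] − [v_0].
The resulting 5×5 matrix has rank 4, and its Smith normal form has invariant factors (1,1,1,1).

Reading off H_k = ker ∂_k / im ∂_{k+1}:

  H_0: rank C_0 − rank ∂_1 = 5 − 4 = 1, and the invariant factors of ∂_1 are all 1, so H_0 = Z.
  H_1: rank ker ∂_1 − rank ∂_2 = (5 − 4) − 0 = 1, and there is no ∂_2, so H_1 = Z.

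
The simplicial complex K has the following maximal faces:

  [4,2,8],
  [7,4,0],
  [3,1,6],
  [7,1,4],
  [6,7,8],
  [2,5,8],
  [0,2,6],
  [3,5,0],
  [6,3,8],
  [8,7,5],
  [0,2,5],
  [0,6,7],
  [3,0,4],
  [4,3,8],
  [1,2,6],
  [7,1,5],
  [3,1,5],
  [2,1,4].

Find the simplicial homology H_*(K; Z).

Fix the vertex order 0 < 1 < 2 < 3 < 4 < 5 < 6 < 7 < 8 and write every simplex with vertices in increasing order. Then dim K = 2 and the simplices of K are:

  0-simplices (9): [0], [1], [2], [3], [4], [5], [6], [7], [8]
  1-simplices (27): (27 of them)
  2-simplices (18): [0,2,5], [0,2,6], [0,3,4], [0,3,5], [0,4,7], [0,6,7], [1,2,4], [1,2,6], [1,3,5], [1,3,6], [1,4,7], [1,5,7], [2,4,8], [2,5,8], [3,4,8], [3,6,8], [5,7,8], [6,7,8]

Hence C_0 ≅ Z^9, C_1 ≅ Z^27, C_2 ≅ Z^18.

Boundary ∂_1: C_1 → C_0 maps an edge to its endpoints' difference, ∂[p,q] = q − p.
The resulting 9×27 matrix has rank 8, and its Smith normal form has invariant factors (1,1,1,1,1,1,1,1).

∂_2: C_2 → C_1 maps a triangle to the signed sum of its edges. For instance
  ∂[1,2,6] = [2,6] − [1,6] + [1,2],
  ∂[2,4,8] = [4,8] − [2,8] + [2,4].
The 27×18 boundary matrix has rank 17 and Smith normal form diag(1,1,1,1,1,1,1,1,1,1,1,1,1,1,1,1,1).

From H_k ≅ ker(∂_k) / im(∂_{k+1}) we obtain:

  H_0: rank C_0 − rank ∂_1 = 9 − 8 = 1, and the invariant factors of ∂_1 are all 1, so H_0 = Z.
  H_1: rank ker ∂_1 − rank ∂_2 = (27 − 8) − 17 = 2, and the invariant factors of ∂_2 are all 1, so H_1 = Z^2.
  H_2: rank ker ∂_2 − rank ∂_3 = (18 − 17) − 0 = 1, and there is no ∂_3, so H_2 = Z.

As a check, the Euler characteristic is 9 − 27 + 18 = 0, which agrees with 1 − 2 + 1 = 0.

H_0 = Z,  H_1 = Z^2,  H_2 = Z.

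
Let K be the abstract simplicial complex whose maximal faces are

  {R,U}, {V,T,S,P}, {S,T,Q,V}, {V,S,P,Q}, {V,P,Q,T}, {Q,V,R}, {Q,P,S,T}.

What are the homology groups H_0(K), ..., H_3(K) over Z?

Order the vertices as P < Q < R < S < T < U < V. Listing each simplex with vertices in this order, K has dimension 3 with simplices:

  0-simplices (7): P, Q, R, S, T, U, V
  1-simplices (13): PQ, PS, PT, PV, QR, QS, QT, QV, RU, RV, ST, SV, TV
  2-simplices (11): PQS, PQT, PQV, PST, PSV, PTV, QRV, QST, QSV, QTV, STV
  3-simplices (5): PQST, PQSV, PQTV, PSTV, QSTV

Hence C_0 ≅ Z^7, C_1 ≅ Z^13, C_2 ≅ Z^11, C_3 ≅ Z^5.

The boundary map ∂_1: C_1 → C_0 sends each edge [p,q] (with p < q) to q − p.
As a 7×13 matrix over Z this has rank 6, with invariant factors (1,1,1,1,1,1).

The boundary map ∂_2: C_2 → C_1 acts by ∂[p,q,r] = [q,r] − [p,r] + [p,q]. For instance
  ∂PST = ST − PT + PS,
  ∂QST = ST − QT + QS.
The 13×11 boundary matrix has rank 7 and Smith normal form diag(1,1,1,1,1,1,1).

∂_3: C_3 → C_2 sends each 3-simplex σ to the alternating sum Σ_i (−1)^i (σ with its i-th vertex removed). For instance
  ∂PSTV = STV − PTV + PSV − PST,
  ∂PQSV = QSV − PSV + PQV − PQS.
The 11×5 boundary matrix has rank 4 and Smith normal form diag(1,1,1,1).

Now H_k = ker ∂_k / im ∂_{k+1}, so:

  H_0: rank C_0 − rank ∂_1 = 7 − 6 = 1, and the invariant factors of ∂_1 are all 1, so H_0 ≅ Z.
  H_1: rank ker ∂_1 − rank ∂_2 = (13 − 6) − 7 = 0, and the invariant factors of ∂_2 are all 1, so H_1 ≅ 0.
  H_2: rank ker ∂_2 − rank ∂_3 = (11 − 7) − 4 = 0, and the invariant factors of ∂_3 are all 1, so H_2 ≅ 0.
  H_3: rank ker ∂_3 − rank ∂_4 = (5 − 4) − 0 = 1, and there is no ∂_4, so H_3 ≅ Z.

H_0 ≅ Z,  H_1 = 0,  H_2 = 0,  H_3 ≅ Z.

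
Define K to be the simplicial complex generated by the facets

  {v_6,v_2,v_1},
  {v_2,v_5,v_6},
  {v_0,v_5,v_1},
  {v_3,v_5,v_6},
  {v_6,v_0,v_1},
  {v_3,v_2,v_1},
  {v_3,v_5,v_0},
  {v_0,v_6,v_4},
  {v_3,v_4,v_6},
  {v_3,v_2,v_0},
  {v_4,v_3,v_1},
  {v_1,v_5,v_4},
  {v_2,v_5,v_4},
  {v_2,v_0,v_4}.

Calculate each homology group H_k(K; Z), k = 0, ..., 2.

Order the vertices as v_0 < v_1 < v_2 < v_3 < v_4 < v_5 < v_6. Listing each simplex with vertices in this order, K has dimension 2 with simplices:

  0-simplices (7): [v_0], [v_1], [v_2], [v_3], [v_4], [v_5], [v_6]
  1-simplices (21): (21 of them)
  2-simplices (14): (14 of them)

Hence C_0 ≅ Z^7, C_1 ≅ Z^21, C_2 ≅ Z^14.

∂_1: C_1 → C_0 sends each edge [p,q] (with p < q) to q − p. For instance
  ∂[v_5,v_6] = [v_6] − [v_5].
The 7×21 boundary matrix has rank 6 and Smith normal form diag(1,1,1,1,1,1).

The boundary map ∂_2: C_2 → C_1 maps a triangle to the signed sum of its edges. For instance
  ∂[v_0,v_4,v_6] = [v_4,v_6] − [v_0,v_6] + [v_0,v_4],
  ∂[v_2,v_5,v_6] = [v_5,v_6] − [v_2,v_6] + [v_2,v_5].
As a 21×14 matrix over Z this has rank 13, with invariant factors (1,1,1,1,1,1,1,1,1,1,1,1,1).

Now H_k = ker ∂_k / im ∂_{k+1}, so:

  H_0: rank C_0 − rank ∂_1 = 7 − 6 = 1, and the invariant factors of ∂_1 are all 1, so H_0 = Z.
  H_1: rank ker ∂_1 − rank ∂_2 = (21 − 6) − 13 = 2, and the invariant factors of ∂_2 are all 1, so H_1 = Z^2.
  H_2: rank ker ∂_2 − rank ∂_3 = (14 − 13) − 0 = 1, and there is no ∂_3, so H_2 = Z.

As a check, the Euler characteristic is 7 − 21 + 14 = 0, which agrees with 1 − 2 + 1 = 0.

H_0 = Z,  H_1 = Z^2,  H_2 = Z.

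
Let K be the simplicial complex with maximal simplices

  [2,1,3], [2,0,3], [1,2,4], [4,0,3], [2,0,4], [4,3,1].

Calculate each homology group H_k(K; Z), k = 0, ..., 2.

H_0 = Z,  H_1 = 0,  H_2 = Z.

Order the vertices as 0 < 1 < 2 < 3 < 4. Listing each simplex with vertices in this order, K has dimension 2 with simplices:

  0-simplices (5): [0], [1], [2], [3], [4]
  1-simplices (9): [0,2], [0,3], [0,4], [1,2], [1,3], [1,4], [2,3], [2,4], [3,4]
  2-simplices (6): [0,2,3], [0,2,4], [0,3,4], [1,2,3], [1,2,4], [1,3,4]

giving chain groups C_0 ≅ Z^5, C_1 ≅ Z^9, C_2 ≅ Z^6.

∂_1: C_1 → C_0 sends each edge [p,q] (with p < q) to q − p. For instance
  ∂[1,3] = [3] − [1].
This gives a 5×9 integer matrix of rank 4; reducing to Smith normal form yields diagonal entries (1,1,1,1).

∂_2: C_2 → C_1 sends each 2-simplex [p,q,r] to [q,r] − [p,r] + [p,q]. For instance
  ∂[1,3,4] = [3,4] − [1,4] + [1,3],
  ∂[1,2,3] = [2,3] − [1,3] + [1,2].
The resulting 9×6 matrix has rank 5, and its Smith normal form has invariant factors (1,1,1,1,1).

Computing H_k = (kernel of ∂_k) / (image of ∂_{k+1}):

  H_0: rank C_0 − rank ∂_1 = 5 − 4 = 1, and the invariant factors of ∂_1 are all 1, so H_0 = Z.
  H_1: rank ker ∂_1 − rank ∂_2 = (9 − 4) − 5 = 0, and the invariant factors of ∂_2 are all 1, so H_1 = 0.
  H_2: rank ker ∂_2 − rank ∂_3 = (6 − 5) − 0 = 1, and there is no ∂_3, so H_2 = Z.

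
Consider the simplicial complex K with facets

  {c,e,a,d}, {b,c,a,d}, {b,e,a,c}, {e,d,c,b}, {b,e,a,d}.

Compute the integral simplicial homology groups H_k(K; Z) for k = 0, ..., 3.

H_0 ≅ Z,  H_1 = 0,  H_2 = 0,  H_3 ≅ Z.

Order the vertices as a < b < c < d < e. Listing each simplex with vertices in this order, K has dimension 3 with simplices:

  0-simplices (5): a, b, c, d, e
  1-simplices (10): ab, ac, ad, ae, bc, bd, be, cd, ce, de
  2-simplices (10): abc, abd, abe, acd, ace, ade, bcd, bce, bde, cde
  3-simplices (5): abcd, abce, abde, acde, bcde

so the chain groups are C_0 ≅ Z^5, C_1 ≅ Z^10, C_2 ≅ Z^10, C_3 ≅ Z^5.

The boundary map ∂_1: C_1 → C_0 maps an edge to its endpoints' difference, ∂[p,q] = q − p.
This gives a 5×10 integer matrix of rank 4; reducing to Smith normal form yields diagonal entries (1,1,1,1).

The boundary map ∂_2: C_2 → C_1 acts by ∂[p,q,r] = [q,r] − [p,r] + [p,q]. For instance
  ∂cde = de − ce + cd,
  ∂abc = bc − ac + ab.
The 10×10 boundary matrix has rank 6 and Smith normal form diag(1,1,1,1,1,1).

Boundary ∂_3: C_3 → C_2 sends each 3-simplex σ to the alternating sum Σ_i (−1)^i (σ with its i-th vertex removed). For instance
  ∂bcde = cde − bde + bce − bcd,
  ∂abcd = bcd − acd + abd − abc.
This gives a 10×5 integer matrix of rank 4; reducing to Smith normal form yields diagonal entries (1,1,1,1).

Reading off H_k = ker ∂_k / im ∂_{k+1}:

  H_0: rank C_0 − rank ∂_1 = 5 − 4 = 1, and the invariant factors of ∂_1 are all 1, so H_0 ≅ Z.
  H_1: rank ker ∂_1 − rank ∂_2 = (10 − 4) − 6 = 0, and the invariant factors of ∂_2 are all 1, so H_1 ≅ 0.
  H_2: rank ker ∂_2 − rank ∂_3 = (10 − 6) − 4 = 0, and the invariant factors of ∂_3 are all 1, so H_2 ≅ 0.
  H_3: rank ker ∂_3 − rank ∂_4 = (5 − 4) − 0 = 1, and there is no ∂_4, so H_3 ≅ Z.

(K is a triangulation of the 3-sphere S^3.)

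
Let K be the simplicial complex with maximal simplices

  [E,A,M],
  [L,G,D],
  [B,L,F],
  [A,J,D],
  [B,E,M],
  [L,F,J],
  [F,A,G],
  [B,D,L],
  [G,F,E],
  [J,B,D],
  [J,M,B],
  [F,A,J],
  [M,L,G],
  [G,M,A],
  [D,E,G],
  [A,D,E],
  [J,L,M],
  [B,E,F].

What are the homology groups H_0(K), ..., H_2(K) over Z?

H_0 ≅ Z,  H_1 ≅ Z ⊕ Z/2Z,  H_2 = 0.

K has 9 vertices, 27 edges, 18 triangles.
rank ∂_0 = 0, rank ∂_1 = 8 ⇒ b_0 = 9 − 0 − 8 = 1; all invariant factors of ∂_1 are 1 so no torsion. So H_0 = Z.
rank ∂_1 = 8, rank ∂_2 = 18 ⇒ b_1 = 27 − 8 − 18 = 1; ∂_2 has invariant factor(s) [2] giving torsion. So H_1 = Z ⊕ Z/2Z.
rank ∂_2 = 18, rank ∂_3 = 0 ⇒ b_2 = 18 − 18 − 0 = 0. So H_2 = 0.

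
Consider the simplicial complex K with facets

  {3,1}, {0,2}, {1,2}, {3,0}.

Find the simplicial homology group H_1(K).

H_1 ≅ Z.

Order the vertices as 0 < 1 < 2 < 3. Listing each simplex with vertices in this order, K has dimension 1 with simplices:

  0-simplices (4): [0], [1], [2], [3]
  1-simplices (4): [0,2], [0,3], [1,2], [1,3]

Hence C_0 ≅ Z^4, C_1 ≅ Z^4.

∂_1: C_1 → C_0 sends each edge [p,q] (with p < q) to q − p.
The resulting 4×4 matrix has rank 3, and its Smith normal form has invariant factors (1,1,1).

Now H_k = ker ∂_k / im ∂_{k+1}, so:

  H_1: rank ker ∂_1 − rank ∂_2 = (4 − 3) − 0 = 1, and there is no ∂_2, so H_1 ≅ Z.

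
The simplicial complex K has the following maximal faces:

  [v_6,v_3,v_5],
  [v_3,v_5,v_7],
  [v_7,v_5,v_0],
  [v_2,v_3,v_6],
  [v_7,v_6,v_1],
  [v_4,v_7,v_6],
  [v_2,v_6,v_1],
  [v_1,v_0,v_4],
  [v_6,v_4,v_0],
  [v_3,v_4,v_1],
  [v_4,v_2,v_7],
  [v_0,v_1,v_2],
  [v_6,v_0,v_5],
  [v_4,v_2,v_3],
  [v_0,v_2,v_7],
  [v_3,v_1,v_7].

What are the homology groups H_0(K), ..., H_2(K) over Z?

H_0 = Z,  H_1 = Z^2,  H_2 = Z.

Order the vertices as v_0 < v_1 < v_2 < v_3 < v_4 < v_5 < v_6 < v_7. Listing each simplex with vertices in this order, K has dimension 2 with simplices:

  0-simplices (8): [v_0], [v_1], [v_2], [v_3], [v_4], [v_5], [v_6], [v_7]
  1-simplices (24): (24 of them)
  2-simplices (16): (16 of them)

giving chain groups C_0 ≅ Z^8, C_1 ≅ Z^24, C_2 ≅ Z^16.

Boundary ∂_1: C_1 → C_0 maps an edge to its endpoints' difference, ∂[p,q] = q − p. For instance
  ∂[v_1,v_7] = [v_7] − [v_1].
The resulting 8×24 matrix has rank 7, and its Smith normal form has invariant factors (1,1,1,1,1,1,1).

∂_2: C_2 → C_1 sends each 2-simplex [p,q,r] to [q,r] − [p,r] + [p,q]. For instance
  ∂[v_0,v_5,v_6] = [v_5,v_6] − [v_0,v_6] + [v_0,v_5],
  ∂[v_1,v_6,v_7] = [v_6,v_7] − [v_1,v_7] + [v_1,v_6].
The resulting 24×16 matrix has rank 15, and its Smith normal form has invariant factors (1,1,1,1,1,1,1,1,1,1,1,1,1,1,1).

Now H_k = ker ∂_k / im ∂_{k+1}, so:

  H_0: rank C_0 − rank ∂_1 = 8 − 7 = 1, and the invariant factors of ∂_1 are all 1, so H_0 = Z.
  H_1: rank ker ∂_1 − rank ∂_2 = (24 − 7) − 15 = 2, and the invariant factors of ∂_2 are all 1, so H_1 = Z^2.
  H_2: rank ker ∂_2 − rank ∂_3 = (16 − 15) − 0 = 1, and there is no ∂_3, so H_2 = Z.

As a check, the Euler characteristic is 8 − 24 + 16 = 0, which agrees with 1 − 2 + 1 = 0.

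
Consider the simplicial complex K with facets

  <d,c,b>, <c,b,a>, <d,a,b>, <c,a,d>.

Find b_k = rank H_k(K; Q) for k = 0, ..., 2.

b_0 = 1, b_1 = 0, b_2 = 1.

Order the vertices as a < b < c < d. Listing each simplex with vertices in this order, K has dimension 2 with simplices:

  0-simplices (4): a, b, c, d
  1-simplices (6): ab, ac, ad, bc, bd, cd
  2-simplices (4): abc, abd, acd, bcd

giving chain groups C_0 ≅ Z^4, C_1 ≅ Z^6, C_2 ≅ Z^4.

∂_1: C_1 → C_0 is given by ∂[p,q] = [q] − [p]. For instance
  ∂ad = d − a.
The 4×6 boundary matrix has rank 3 and Smith normal form diag(1,1,1).

The boundary map ∂_2: C_2 → C_1 maps a triangle to the signed sum of its edges. For instance
  ∂bcd = cd − bd + bc,
  ∂abd = bd − ad + ab.
The resulting 6×4 matrix has rank 3, and its Smith normal form has invariant factors (1,1,1).

From H_k ≅ ker(∂_k) / im(∂_{k+1}) we obtain:

  H_0: rank C_0 − rank ∂_1 = 4 − 3 = 1, and the invariant factors of ∂_1 are all 1, so H_0 = Z.
  H_1: rank ker ∂_1 − rank ∂_2 = (6 − 3) − 3 = 0, and the invariant factors of ∂_2 are all 1, so H_1 = 0.
  H_2: rank ker ∂_2 − rank ∂_3 = (4 − 3) − 0 = 1, and there is no ∂_3, so H_2 = Z.

As a check, the Euler characteristic is 4 − 6 + 4 = 2, which agrees with 1 − 0 + 1 = 2.

Hence the Betti numbers are b_0 = 1, b_1 = 0, b_2 = 1.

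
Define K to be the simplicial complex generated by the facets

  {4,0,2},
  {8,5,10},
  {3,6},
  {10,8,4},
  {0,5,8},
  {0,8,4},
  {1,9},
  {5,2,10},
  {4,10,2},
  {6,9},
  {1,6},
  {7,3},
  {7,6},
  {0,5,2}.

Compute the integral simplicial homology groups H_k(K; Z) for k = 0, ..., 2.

H_0 = Z^2,  H_1 = Z^2,  H_2 = Z.

Fix the vertex order 0 < 1 < 2 < 3 < 4 < 5 < 6 < 7 < 8 < 9 < 10 and write every simplex with vertices in increasing order. Then dim K = 2 and the simplices of K are:

  0-simplices (11): [0], [1], [2], [3], [4], [5], [6], [7], [8], [9], [10]
  1-simplices (18): [0,2], [0,4], [0,5], [0,8], [1,6], [1,9], [2,4], [2,5], [2,10], [3,6], [3,7], [4,8], [4,10], [5,8], [5,10], [6,7], [6,9], [8,10]
  2-simplices (8): [0,2,4], [0,2,5], [0,4,8], [0,5,8], [2,4,10], [2,5,10], [4,8,10], [5,8,10]

so the chain groups are C_0 ≅ Z^11, C_1 ≅ Z^18, C_2 ≅ Z^8.

∂_1: C_1 → C_0 maps an edge to its endpoints' difference, ∂[p,q] = q − p.
The resulting 11×18 matrix has rank 9, and its Smith normal form has invariant factors (1,1,1,1,1,1,1,1,1).

Boundary ∂_2: C_2 → C_1 acts by ∂[p,q,r] = [q,r] − [p,r] + [p,q]. For instance
  ∂[0,2,4] = [2,4] − [0,4] + [0,2],
  ∂[2,5,10] = [5,10] − [2,10] + [2,5].
As a 18×8 matrix over Z this has rank 7, with invariant factors (1,1,1,1,1,1,1).

From H_k ≅ ker(∂_k) / im(∂_{k+1}) we obtain:

  H_0: rank C_0 − rank ∂_1 = 11 − 9 = 2, and the invariant factors of ∂_1 are all 1, so H_0 = Z^2.
  H_1: rank ker ∂_1 − rank ∂_2 = (18 − 9) − 7 = 2, and the invariant factors of ∂_2 are all 1, so H_1 = Z^2.
  H_2: rank ker ∂_2 − rank ∂_3 = (8 − 7) − 0 = 1, and there is no ∂_3, so H_2 = Z.

(K is a triangulation of the disjoint union of a wedge of 2 circles and the 2-sphere S^2.)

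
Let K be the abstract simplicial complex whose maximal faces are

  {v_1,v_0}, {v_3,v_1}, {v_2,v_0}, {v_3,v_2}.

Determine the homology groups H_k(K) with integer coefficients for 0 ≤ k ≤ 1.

H_0 = Z,  H_1 = Z.

We work with the vertex ordering v_0 < v_1 < v_2 < v_3. The simplices of K, each written with vertices in increasing order, are:

  0-simplices (4): [v_0], [v_1], [v_2], [v_3]
  1-simplices (4): [v_0,v_1], [v_0,v_2], [v_1,v_3], [v_2,v_3]

so the chain groups are C_0 ≅ Z^4, C_1 ≅ Z^4.

∂_1: C_1 → C_0 maps an edge to its endpoints' difference, ∂[p,q] = q − p.
This gives a 4×4 integer matrix of rank 3; reducing to Smith normal form yields diagonal entries (1,1,1).

Computing H_k = (kernel of ∂_k) / (image of ∂_{k+1}):

  H_0: rank C_0 − rank ∂_1 = 4 − 3 = 1, and the invariant factors of ∂_1 are all 1, so H_0 = Z.
  H_1: rank ker ∂_1 − rank ∂_2 = (4 − 3) − 0 = 1, and there is no ∂_2, so H_1 = Z.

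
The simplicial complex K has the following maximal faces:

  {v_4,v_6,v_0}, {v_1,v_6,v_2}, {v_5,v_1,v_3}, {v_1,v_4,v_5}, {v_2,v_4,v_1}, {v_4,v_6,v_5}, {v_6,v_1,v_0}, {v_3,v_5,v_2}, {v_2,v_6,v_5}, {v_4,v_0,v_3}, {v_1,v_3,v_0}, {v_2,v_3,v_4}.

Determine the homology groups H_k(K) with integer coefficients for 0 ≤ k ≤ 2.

We work with the vertex ordering v_0 < v_1 < v_2 < v_3 < v_4 < v_5 < v_6. The simplices of K, each written with vertices in increasing order, are:

  0-simplices (7): [v_0], [v_1], [v_2], [v_3], [v_4], [v_5], [v_6]
  1-simplices (18): (18 of them)
  2-simplices (12): (12 of them)

so the chain groups are C_0 ≅ Z^7, C_1 ≅ Z^18, C_2 ≅ Z^12.

∂_1: C_1 → C_0 is given by ∂[p,q] = [q] − [p].
The resulting 7×18 matrix has rank 6, and its Smith normal form has invariant factors (1,1,1,1,1,1).

∂_2: C_2 → C_1 acts by ∂[p,q,r] = [q,r] − [p,r] + [p,q]. For instance
  ∂[v_0,v_1,v_6] = [v_1,v_6] − [v_0,v_6] + [v_0,v_1],
  ∂[v_1,v_2,v_4] = [v_2,v_4] − [v_1,v_4] + [v_1,v_2].
As a 18×12 matrix over Z this has rank 12, with invariant factors (1,1,1,1,1,1,1,1,1,1,1,2).

Now H_k = ker ∂_k / im ∂_{k+1}, so:

  H_0: rank C_0 − rank ∂_1 = 7 − 6 = 1, and the invariant factors of ∂_1 are all 1, so H_0 = Z.
  H_1: rank ker ∂_1 − rank ∂_2 = (18 − 6) − 12 = 0, and ∂_2 has invariant factor 2 > 1, so H_1 = Z/2.
  H_2: rank ker ∂_2 − rank ∂_3 = (12 − 12) − 0 = 0, and there is no ∂_3, so H_2 = 0.

H_0 = Z,  H_1 = Z/2,  H_2 = 0.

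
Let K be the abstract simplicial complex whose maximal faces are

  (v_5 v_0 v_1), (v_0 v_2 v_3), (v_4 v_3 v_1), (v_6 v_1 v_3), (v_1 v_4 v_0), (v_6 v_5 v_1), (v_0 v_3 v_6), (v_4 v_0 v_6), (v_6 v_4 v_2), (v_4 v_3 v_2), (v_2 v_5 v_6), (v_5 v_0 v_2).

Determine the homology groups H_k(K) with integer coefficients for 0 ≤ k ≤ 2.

Fix the vertex order v_0 < v_1 < v_2 < v_3 < v_4 < v_5 < v_6 and write every simplex with vertices in increasing order. Then dim K = 2 and the simplices of K are:

  0-simplices (7): [v_0], [v_1], [v_2], [v_3], [v_4], [v_5], [v_6]
  1-simplices (18): (18 of them)
  2-simplices (12): (12 of them)

so the chain groups are C_0 ≅ Z^7, C_1 ≅ Z^18, C_2 ≅ Z^12.

The boundary map ∂_1: C_1 → C_0 maps an edge to its endpoints' difference, ∂[p,q] = q − p.
As a 7×18 matrix over Z this has rank 6, with invariant factors (1,1,1,1,1,1).

Boundary ∂_2: C_2 → C_1 acts by ∂[p,q,r] = [q,r] − [p,r] + [p,q]. For instance
  ∂[v_2,v_5,v_6] = [v_5,v_6] − [v_2,v_6] + [v_2,v_5],
  ∂[v_0,v_1,v_5] = [v_1,v_5] − [v_0,v_5] + [v_0,v_1].
The resulting 18×12 matrix has rank 12, and its Smith normal form has invariant factors (1,1,1,1,1,1,1,1,1,1,1,2).

Computing H_k = (kernel of ∂_k) / (image of ∂_{k+1}):

  H_0: rank C_0 − rank ∂_1 = 7 − 6 = 1, and the invariant factors of ∂_1 are all 1, so H_0 = Z.
  H_1: rank ker ∂_1 − rank ∂_2 = (18 − 6) − 12 = 0, and ∂_2 has invariant factor 2 > 1, so H_1 = Z/2.
  H_2: rank ker ∂_2 − rank ∂_3 = (12 − 12) − 0 = 0, and there is no ∂_3, so H_2 = 0.

H_0 ≅ Z,  H_1 ≅ Z/2,  H_2 = 0.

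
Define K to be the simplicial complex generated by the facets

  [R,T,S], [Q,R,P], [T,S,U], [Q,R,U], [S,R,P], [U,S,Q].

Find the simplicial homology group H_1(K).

H_1 ≅ Z.

Fix the vertex order P < Q < R < S < T < U and write every simplex with vertices in increasing order. Then dim K = 2 and the simplices of K are:

  0-simplices (6): P, Q, R, S, T, U
  1-simplices (12): PQ, PR, PS, QR, QS, QU, RS, RT, RU, ST, SU, TU
  2-simplices (6): PQR, PRS, QRU, QSU, RST, STU

Hence C_0 ≅ Z^6, C_1 ≅ Z^12, C_2 ≅ Z^6.

∂_1: C_1 → C_0 sends each edge [p,q] (with p < q) to q − p. For instance
  ∂QU = U − Q.
The resulting 6×12 matrix has rank 5, and its Smith normal form has invariant factors (1,1,1,1,1).

The boundary map ∂_2: C_2 → C_1 sends each 2-simplex [p,q,r] to [q,r] − [p,r] + [p,q]. For instance
  ∂STU = TU − SU + ST,
  ∂PQR = QR − PR + PQ.
As a 12×6 matrix over Z this has rank 6, with invariant factors (1,1,1,1,1,1).

Computing H_k = (kernel of ∂_k) / (image of ∂_{k+1}):

  H_1: rank ker ∂_1 − rank ∂_2 = (12 − 5) − 6 = 1, and the invariant factors of ∂_2 are all 1, so H_1 ≅ Z.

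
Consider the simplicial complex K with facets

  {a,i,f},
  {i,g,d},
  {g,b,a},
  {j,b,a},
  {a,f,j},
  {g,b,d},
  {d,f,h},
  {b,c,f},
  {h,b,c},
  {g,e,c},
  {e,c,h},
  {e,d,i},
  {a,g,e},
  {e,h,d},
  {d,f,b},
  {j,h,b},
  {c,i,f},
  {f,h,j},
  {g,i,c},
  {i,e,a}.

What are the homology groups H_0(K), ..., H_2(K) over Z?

H_0 ≅ Z,  H_1 ≅ Z ⊕ Z/2Z,  H_2 = 0.

We work with the vertex ordering a < b < c < d < e < f < g < h < i < j. The simplices of K, each written with vertices in increasing order, are:

  0-simplices (10): a, b, c, d, e, f, g, h, i, j
  1-simplices (30): ab, ae, af, ag, ai, aj, bc, bd, bf, bg, bh, bj, ce, cf, cg, ch, ci, de, df, dg, dh, di, eg, eh, ei, fh, fi, fj, gi, hj
  2-simplices (20): abg, abj, aeg, aei, afi, afj, bcf, bch, bdf, bdg, bhj, ceg, ceh, cfi, cgi, deh, dei, dfh, dgi, fhj

giving chain groups C_0 ≅ Z^10, C_1 ≅ Z^30, C_2 ≅ Z^20.

∂_1: C_1 → C_0 sends each edge [p,q] (with p < q) to q − p. For instance
  ∂eg = g − e.
The resulting 10×30 matrix has rank 9, and its Smith normal form has invariant factors (1,1,1,1,1,1,1,1,1).

The boundary map ∂_2: C_2 → C_1 acts by ∂[p,q,r] = [q,r] − [p,r] + [p,q]. For instance
  ∂cfi = fi − ci + cf,
  ∂abj = bj − aj + ab.
The resulting 30×20 matrix has rank 20, and its Smith normal form has invariant factors (1,1,1,1,1,1,1,1,1,1,1,1,1,1,1,1,1,1,1,2).

Computing H_k = (kernel of ∂_k) / (image of ∂_{k+1}):

  H_0: rank C_0 − rank ∂_1 = 10 − 9 = 1, and the invariant factors of ∂_1 are all 1, so H_0 = Z.
  H_1: rank ker ∂_1 − rank ∂_2 = (30 − 9) − 20 = 1, and ∂_2 has invariant factor 2 > 1, so H_1 = Z ⊕ Z/2Z.
  H_2: rank ker ∂_2 − rank ∂_3 = (20 − 20) − 0 = 0, and there is no ∂_3, so H_2 = 0.

(K is a triangulation of the Klein bottle.)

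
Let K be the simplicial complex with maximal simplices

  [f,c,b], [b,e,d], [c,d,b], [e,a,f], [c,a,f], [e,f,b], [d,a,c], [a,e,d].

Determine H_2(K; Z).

We work with the vertex ordering a < b < c < d < e < f. The simplices of K, each written with vertices in increasing order, are:

  0-simplices (6): a, b, c, d, e, f
  1-simplices (12): ac, ad, ae, af, bc, bd, be, bf, cd, cf, de, ef
  2-simplices (8): acd, acf, ade, aef, bcd, bcf, bde, bef

giving chain groups C_0 ≅ Z^6, C_1 ≅ Z^12, C_2 ≅ Z^8.

∂_1: C_1 → C_0 maps an edge to its endpoints' difference, ∂[p,q] = q − p. For instance
  ∂de = e − d.
The 6×12 boundary matrix has rank 5 and Smith normal form diag(1,1,1,1,1).

Boundary ∂_2: C_2 → C_1 acts by ∂[p,q,r] = [q,r] − [p,r] + [p,q]. For instance
  ∂acd = cd − ad + ac,
  ∂bef = ef − bf + be.
As a 12×8 matrix over Z this has rank 7, with invariant factors (1,1,1,1,1,1,1).

Computing H_k = (kernel of ∂_k) / (image of ∂_{k+1}):

  H_2: rank ker ∂_2 − rank ∂_3 = (8 − 7) − 0 = 1, and there is no ∂_3, so H_2 = Z.

(K is a triangulation of the 2-sphere S^2.)

H_2 ≅ Z.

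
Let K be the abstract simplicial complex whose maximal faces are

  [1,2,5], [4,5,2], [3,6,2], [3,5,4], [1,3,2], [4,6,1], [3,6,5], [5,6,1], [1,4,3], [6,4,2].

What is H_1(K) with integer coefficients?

Order the vertices as 1 < 2 < 3 < 4 < 5 < 6. Listing each simplex with vertices in this order, K has dimension 2 with simplices:

  0-simplices (6): [1], [2], [3], [4], [5], [6]
  1-simplices (15): [1,2], [1,3], [1,4], [1,5], [1,6], [2,3], [2,4], [2,5], [2,6], [3,4], [3,5], [3,6], [4,5], [4,6], [5,6]
  2-simplices (10): [1,2,3], [1,2,5], [1,3,4], [1,4,6], [1,5,6], [2,3,6], [2,4,5], [2,4,6], [3,4,5], [3,5,6]

so the chain groups are C_0 ≅ Z^6, C_1 ≅ Z^15, C_2 ≅ Z^10.

Boundary ∂_1: C_1 → C_0 maps an edge to its endpoints' difference, ∂[p,q] = q − p.
The resulting 6×15 matrix has rank 5, and its Smith normal form has invariant factors (1,1,1,1,1).

∂_2: C_2 → C_1 sends each 2-simplex [p,q,r] to [q,r] − [p,r] + [p,q]. For instance
  ∂[1,2,3] = [2,3] − [1,3] + [1,2],
  ∂[1,3,4] = [3,4] − [1,4] + [1,3].
As a 15×10 matrix over Z this has rank 10, with invariant factors (1,1,1,1,1,1,1,1,1,2).

Computing H_k = (kernel of ∂_k) / (image of ∂_{k+1}):

  H_1: rank ker ∂_1 − rank ∂_2 = (15 − 5) − 10 = 0, and ∂_2 has invariant factor 2 > 1, so H_1 ≅ Z/2.

H_1 = Z/2.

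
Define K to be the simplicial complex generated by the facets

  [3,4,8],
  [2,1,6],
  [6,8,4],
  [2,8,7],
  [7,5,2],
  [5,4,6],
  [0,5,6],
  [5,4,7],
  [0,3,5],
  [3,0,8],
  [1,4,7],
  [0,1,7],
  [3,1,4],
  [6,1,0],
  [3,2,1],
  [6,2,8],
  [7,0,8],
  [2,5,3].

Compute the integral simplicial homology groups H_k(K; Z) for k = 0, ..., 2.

H_0 = Z,  H_1 = Z^2,  H_2 = Z.

Take the total order 0 < 1 < 2 < 3 < 4 < 5 < 6 < 7 < 8 on the vertex set. Then K (dimension 2) consists of the simplices:

  0-simplices (9): [0], [1], [2], [3], [4], [5], [6], [7], [8]
  1-simplices (27): (27 of them)
  2-simplices (18): [0,1,6], [0,1,7], [0,3,5], [0,3,8], [0,5,6], [0,7,8], [1,2,3], [1,2,6], [1,3,4], [1,4,7], [2,3,5], [2,5,7], [2,6,8], [2,7,8], [3,4,8], [4,5,6], [4,5,7], [4,6,8]

Hence C_0 ≅ Z^9, C_1 ≅ Z^27, C_2 ≅ Z^18.

The boundary map ∂_1: C_1 → C_0 is given by ∂[p,q] = [q] − [p]. For instance
  ∂[6,8] = [8] − [6].
The resulting 9×27 matrix has rank 8, and its Smith normal form has invariant factors (1,1,1,1,1,1,1,1).

Boundary ∂_2: C_2 → C_1 maps a triangle to the signed sum of its edges. For instance
  ∂[0,1,7] = [1,7] − [0,7] + [0,1],
  ∂[0,3,5] = [3,5] − [0,5] + [0,3].
The resulting 27×18 matrix has rank 17, and its Smith normal form has invariant factors (1,1,1,1,1,1,1,1,1,1,1,1,1,1,1,1,1).

Now H_k = ker ∂_k / im ∂_{k+1}, so:

  H_0: rank C_0 − rank ∂_1 = 9 − 8 = 1, and the invariant factors of ∂_1 are all 1, so H_0 ≅ Z.
  H_1: rank ker ∂_1 − rank ∂_2 = (27 − 8) − 17 = 2, and the invariant factors of ∂_2 are all 1, so H_1 ≅ Z^2.
  H_2: rank ker ∂_2 − rank ∂_3 = (18 − 17) − 0 = 1, and there is no ∂_3, so H_2 ≅ Z.

As a check, the Euler characteristic is 9 − 27 + 18 = 0, which agrees with 1 − 2 + 1 = 0.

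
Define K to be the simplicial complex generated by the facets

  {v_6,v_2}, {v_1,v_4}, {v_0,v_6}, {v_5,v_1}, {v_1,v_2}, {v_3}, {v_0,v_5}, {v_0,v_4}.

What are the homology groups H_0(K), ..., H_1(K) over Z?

H_0 ≅ Z^2,  H_1 ≅ Z^2.

We work with the vertex ordering v_0 < v_1 < v_2 < v_3 < v_4 < v_5 < v_6. The simplices of K, each written with vertices in increasing order, are:

  0-simplices (7): [v_0], [v_1], [v_2], [v_3], [v_4], [v_5], [v_6]
  1-simplices (7): [v_0,v_4], [v_0,v_5], [v_0,v_6], [v_1,v_2], [v_1,v_4], [v_1,v_5], [v_2,v_6]

so the chain groups are C_0 ≅ Z^7, C_1 ≅ Z^7.

Boundary ∂_1: C_1 → C_0 is given by ∂[p,q] = [q] − [p]. For instance
  ∂[v_1,v_4] = [v_4] − [v_1].
The 7×7 boundary matrix has rank 5 and Smith normal form diag(1,1,1,1,1).

Computing H_k = (kernel of ∂_k) / (image of ∂_{k+1}):

  H_0: rank C_0 − rank ∂_1 = 7 − 5 = 2, and the invariant factors of ∂_1 are all 1, so H_0 = Z^2.
  H_1: rank ker ∂_1 − rank ∂_2 = (7 − 5) − 0 = 2, and there is no ∂_2, so H_1 = Z^2.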